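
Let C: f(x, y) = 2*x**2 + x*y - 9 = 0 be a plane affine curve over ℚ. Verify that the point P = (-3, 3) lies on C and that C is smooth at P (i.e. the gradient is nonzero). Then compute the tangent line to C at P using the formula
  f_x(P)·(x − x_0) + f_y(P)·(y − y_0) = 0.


Tangent line at P: -9*x - 3*y - 18 = 0.

Step 1: f(-3, 3) = 0, so P lies on C.
Step 2: partial derivatives
  f_x(x, y) = 4*x + y, f_y(x, y) = x.
  f_x(P) = -9, f_y(P) = -3 (gradient nonzero, so P is smooth).
Step 3: tangent line at P: -9·(x − -3) + -3·(y − 3) = 0.
Expanding: -9*x - 3*y - 18 = 0.


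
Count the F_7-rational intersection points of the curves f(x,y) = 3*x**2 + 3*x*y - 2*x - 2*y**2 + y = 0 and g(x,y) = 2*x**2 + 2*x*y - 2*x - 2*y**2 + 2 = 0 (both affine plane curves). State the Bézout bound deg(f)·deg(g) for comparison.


Common zeros: {(3, 0)}; count = 1; Bézout bound = 4.

deg(f) = 2, deg(g) = 2, so Bézout bound = 4.
Scan x ∈ F_7. For each x, list the y ∈ F_7 with f(x, y) ≡ 0 and those with g(x, y) ≡ 0 (mod 7); the common zeros in that column are the intersection.
  x = 0: f ≡ 0 at y ∈ {0, 4}; g ≡ 0 at y ∈ {1, 6}; common: ∅.
  x = 1: f ≡ 0 at y ∈ ∅; g ≡ 0 at y ∈ ∅; common: ∅.
  x = 2: f ≡ 0 at y ∈ {2, 5}; g ≡ 0 at y ∈ {3, 6}; common: ∅.
  x = 3: f ≡ 0 at y ∈ {0, 5}; g ≡ 0 at y ∈ {0, 3}; common: {0}.
  x = 4: f ≡ 0 at y ∈ ∅; g ≡ 0 at y ∈ ∅; common: ∅.
  x = 5: f ≡ 0 at y ∈ ∅; g ≡ 0 at y ∈ {0, 5}; common: ∅.
  x = 6: f ≡ 0 at y ∈ {2, 4}; g ≡ 0 at y ∈ ∅; common: ∅.
Collecting: common zeros = {(3, 0)}, so the count is 1.
Comparison with the Bézout bound: 1 ≤ 4 = deg(f)·deg(g), as expected for curves with no common component (the affine F_7-count falls short of the bound because intersections may lie at infinity, over extension fields, or carry multiplicity).


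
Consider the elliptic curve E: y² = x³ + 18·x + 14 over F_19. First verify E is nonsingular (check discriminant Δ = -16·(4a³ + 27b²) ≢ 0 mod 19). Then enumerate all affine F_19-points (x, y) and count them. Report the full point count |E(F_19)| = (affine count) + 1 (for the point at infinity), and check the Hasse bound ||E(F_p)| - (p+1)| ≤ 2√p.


Affine points = {(2, 1), (2, 18), (3, 0), (4, 6), (4, 13), (5, 1), (5, 18), (8, 9), (8, 10), (10, 4), (10, 15), (11, 2), (11, 17), (12, 1), (12, 18), (15, 7), (15, 12), (16, 3), (16, 16)}; affine count = 19; |E(F_19)| = 20.

Discriminant check: Δ ∝ 4a³ + 27b² = 4·18³ + 27·14² = 4·5832 + 27·196 ≡ 6 (mod 19). Nonzero ⇒ E is nonsingular.
For each x ∈ F_19, compute rhs = x³ + 18·x + 14 mod 19, then count y ∈ F_19 with y² ≡ rhs.
  x = 0: rhs = 14, matching y values: none (0 points).
  x = 1: rhs = 14, matching y values: none (0 points).
  x = 2: rhs = 1, matching y values: 1, 18 (2 points).
  x = 3: rhs = 0, matching y values: 0 (1 points).
  x = 4: rhs = 17, matching y values: 6, 13 (2 points).
  x = 5: rhs = 1, matching y values: 1, 18 (2 points).
  x = 6: rhs = 15, matching y values: none (0 points).
  x = 7: rhs = 8, matching y values: none (0 points).
  x = 8: rhs = 5, matching y values: 9, 10 (2 points).
  x = 9: rhs = 12, matching y values: none (0 points).
  x = 10: rhs = 16, matching y values: 4, 15 (2 points).
  x = 11: rhs = 4, matching y values: 2, 17 (2 points).
  x = 12: rhs = 1, matching y values: 1, 18 (2 points).
  x = 13: rhs = 13, matching y values: none (0 points).
  x = 14: rhs = 8, matching y values: none (0 points).
  x = 15: rhs = 11, matching y values: 7, 12 (2 points).
  x = 16: rhs = 9, matching y values: 3, 16 (2 points).
  x = 17: rhs = 8, matching y values: none (0 points).
  x = 18: rhs = 14, matching y values: none (0 points).
Total affine count: 19.
Full point count |E(F_19)| = 19 + 1 = 20.
Hasse bound: |20 − (19+1)| = |0| = 0 ≤ 2√19 ≈ 8.7178 ✓.


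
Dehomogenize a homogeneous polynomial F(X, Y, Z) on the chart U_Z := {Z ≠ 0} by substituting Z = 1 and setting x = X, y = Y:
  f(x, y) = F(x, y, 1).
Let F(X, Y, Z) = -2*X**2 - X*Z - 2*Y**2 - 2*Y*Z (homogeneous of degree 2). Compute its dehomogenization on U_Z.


f(x, y) = -2*x**2 - x - 2*y**2 - 2*y

On U_Z we set Z = 1. Each monomial c·X^i·Y^j·Z^k in F becomes c·x^i·y^j·1^k = c·x^i·y^j.
Substituting Z = 1: F(X, Y, 1) = -2*x**2 - x - 2*y**2 - 2*y.
Note: deg(f) ≤ deg(F) = 2; strict inequality happens when F is divisible by Z (lost terms).


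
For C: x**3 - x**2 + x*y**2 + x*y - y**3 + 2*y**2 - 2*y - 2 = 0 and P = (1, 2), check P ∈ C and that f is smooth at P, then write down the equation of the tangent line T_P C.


Tangent line at P: 7*x - y - 5 = 0.

Step 1: f(1, 2) = 0, so P lies on C.
Step 2: partial derivatives
  f_x(x, y) = 3*x**2 - 2*x + y**2 + y, f_y(x, y) = 2*x*y + x - 3*y**2 + 4*y - 2.
  f_x(P) = 7, f_y(P) = -1 (gradient nonzero, so P is smooth).
Step 3: tangent line at P: 7·(x − 1) + -1·(y − 2) = 0.
Expanding: 7*x - y - 5 = 0.


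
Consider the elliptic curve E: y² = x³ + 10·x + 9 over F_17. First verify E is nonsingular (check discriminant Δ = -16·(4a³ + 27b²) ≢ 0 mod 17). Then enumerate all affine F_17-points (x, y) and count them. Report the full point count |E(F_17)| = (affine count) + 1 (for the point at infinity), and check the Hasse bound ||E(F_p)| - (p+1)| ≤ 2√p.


Affine points = {(0, 3), (0, 14), (3, 7), (3, 10), (6, 8), (6, 9), (10, 2), (10, 15), (12, 2), (12, 15), (15, 7), (15, 10), (16, 7), (16, 10)}; affine count = 14; |E(F_17)| = 15.

Discriminant check: Δ ∝ 4a³ + 27b² = 4·10³ + 27·9² = 4·1000 + 27·81 ≡ 16 (mod 17). Nonzero ⇒ E is nonsingular.
For each x ∈ F_17, compute rhs = x³ + 10·x + 9 mod 17, then count y ∈ F_17 with y² ≡ rhs.
  x = 0: rhs = 9, matching y values: 3, 14 (2 points).
  x = 1: rhs = 3, matching y values: none (0 points).
  x = 2: rhs = 3, matching y values: none (0 points).
  x = 3: rhs = 15, matching y values: 7, 10 (2 points).
  x = 4: rhs = 11, matching y values: none (0 points).
  x = 5: rhs = 14, matching y values: none (0 points).
  x = 6: rhs = 13, matching y values: 8, 9 (2 points).
  x = 7: rhs = 14, matching y values: none (0 points).
  x = 8: rhs = 6, matching y values: none (0 points).
  x = 9: rhs = 12, matching y values: none (0 points).
  x = 10: rhs = 4, matching y values: 2, 15 (2 points).
  x = 11: rhs = 5, matching y values: none (0 points).
  x = 12: rhs = 4, matching y values: 2, 15 (2 points).
  x = 13: rhs = 7, matching y values: none (0 points).
  x = 14: rhs = 3, matching y values: none (0 points).
  x = 15: rhs = 15, matching y values: 7, 10 (2 points).
  x = 16: rhs = 15, matching y values: 7, 10 (2 points).
Total affine count: 14.
Full point count |E(F_17)| = 14 + 1 = 15.
Hasse bound: |15 − (17+1)| = |-3| = 3 ≤ 2√17 ≈ 8.2462 ✓.


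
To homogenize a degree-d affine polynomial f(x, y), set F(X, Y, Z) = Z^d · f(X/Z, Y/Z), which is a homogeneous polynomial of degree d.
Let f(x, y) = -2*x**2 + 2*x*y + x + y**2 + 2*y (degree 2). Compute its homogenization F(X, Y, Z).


F(X, Y, Z) = -2*X**2 + 2*X*Y + X*Z + Y**2 + 2*Y*Z

deg(f) = 2.
Substitute x = X/Z, y = Y/Z into f, then multiply by Z^2.
  monomial -2·x^2·y^0 ↦ -2·X^2·Y^0·Z^0.
  monomial 2·x^1·y^1 ↦ 2·X^1·Y^1·Z^0.
  monomial 1·x^1·y^0 ↦ 1·X^1·Y^0·Z^1.
  monomial 1·x^0·y^2 ↦ 1·X^0·Y^2·Z^0.
  monomial 2·x^0·y^1 ↦ 2·X^0·Y^1·Z^1.
Collecting: F(X, Y, Z) = -2*X**2 + 2*X*Y + X*Z + Y**2 + 2*Y*Z.


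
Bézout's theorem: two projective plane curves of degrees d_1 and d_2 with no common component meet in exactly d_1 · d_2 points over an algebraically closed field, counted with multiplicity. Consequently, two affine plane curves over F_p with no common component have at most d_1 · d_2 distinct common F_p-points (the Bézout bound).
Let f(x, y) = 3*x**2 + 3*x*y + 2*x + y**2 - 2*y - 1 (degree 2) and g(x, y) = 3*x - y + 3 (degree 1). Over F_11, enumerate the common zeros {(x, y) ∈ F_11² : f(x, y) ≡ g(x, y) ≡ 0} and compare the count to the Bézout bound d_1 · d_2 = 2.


Common zeros: {(2, 9), (10, 0)}; count = 2; Bézout bound = 2.

deg(f) = 2, deg(g) = 1, so Bézout bound = 2.
Scan x ∈ F_11. For each x, list the y ∈ F_11 with f(x, y) ≡ 0 and those with g(x, y) ≡ 0 (mod 11); the common zeros in that column are the intersection.
  x = 0: f ≡ 0 at y ∈ ∅; g ≡ 0 at y ∈ {3}; common: ∅.
  x = 1: f ≡ 0 at y ∈ ∅; g ≡ 0 at y ∈ {6}; common: ∅.
  x = 2: f ≡ 0 at y ∈ {9}; g ≡ 0 at y ∈ {9}; common: {9}.
  x = 3: f ≡ 0 at y ∈ {6, 9}; g ≡ 0 at y ∈ {1}; common: ∅.
  x = 4: f ≡ 0 at y ∈ {0, 1}; g ≡ 0 at y ∈ {4}; common: ∅.
  x = 5: f ≡ 0 at y ∈ {3, 6}; g ≡ 0 at y ∈ {7}; common: ∅.
  x = 6: f ≡ 0 at y ∈ {3}; g ≡ 0 at y ∈ {10}; common: ∅.
  x = 7: f ≡ 0 at y ∈ ∅; g ≡ 0 at y ∈ {2}; common: ∅.
  x = 8: f ≡ 0 at y ∈ ∅; g ≡ 0 at y ∈ {5}; common: ∅.
  x = 9: f ≡ 0 at y ∈ {1, 7}; g ≡ 0 at y ∈ {8}; common: ∅.
  x = 10: f ≡ 0 at y ∈ {0, 5}; g ≡ 0 at y ∈ {0}; common: {0}.
Collecting: common zeros = {(2, 9), (10, 0)}, so the count is 2.
Comparison with the Bézout bound: 2 ≤ 2 = deg(f)·deg(g), as expected for curves with no common component (the bound is attained).


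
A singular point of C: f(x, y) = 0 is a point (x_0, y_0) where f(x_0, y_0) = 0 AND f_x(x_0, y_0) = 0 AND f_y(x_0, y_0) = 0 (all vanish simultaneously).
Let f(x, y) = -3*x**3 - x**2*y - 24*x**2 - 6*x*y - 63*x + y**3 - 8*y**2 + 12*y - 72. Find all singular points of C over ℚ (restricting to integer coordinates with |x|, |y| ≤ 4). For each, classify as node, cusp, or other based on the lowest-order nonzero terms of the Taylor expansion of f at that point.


Singular points: {(-3, 3)}; classification: cusp.

Compute partial derivatives:
  f_x = -9*x**2 - 2*x*y - 48*x - 6*y - 63.
  f_y = -x**2 - 6*x + 3*y**2 - 16*y + 12.
Scan x_0 ∈ {−4, ..., 4}. For each x_0, f_y(x_0, y) is a polynomial in y; find its integer roots y ∈ {−4, ..., 4}, then test f_x and f at those candidates.
  x = -4: f_y(-4, y) = 3*y**2 - 16*y + 20; vanishes at y ∈ {2}. (-4, 2): f_x = -11 ≠ 0.
  x = -3: f_y(-3, y) = 3*y**2 - 16*y + 21; vanishes at y ∈ {3}. (-3, 3): f_x = 0, f = 0 — SINGULAR.
  x = -2: f_y(-2, y) = 3*y**2 - 16*y + 20; vanishes at y ∈ {2}. (-2, 2): f_x = -7 ≠ 0.
  x = -1: f_y(-1, y) = 3*y**2 - 16*y + 17; no integer root y with |y| ≤ 4.
  x = 0: f_y(0, y) = 3*y**2 - 16*y + 12; no integer root y with |y| ≤ 4.
  x = 1: f_y(1, y) = 3*y**2 - 16*y + 5; no integer root y with |y| ≤ 4.
  x = 2: f_y(2, y) = 3*y**2 - 16*y - 4; no integer root y with |y| ≤ 4.
  x = 3: f_y(3, y) = 3*y**2 - 16*y - 15; no integer root y with |y| ≤ 4.
  x = 4: f_y(4, y) = 3*y**2 - 16*y - 28; no integer root y with |y| ≤ 4.
Only singular point on the grid: (-3, 3).
Classify: substitute x = -3 + u, y = 3 + v and expand: f = -3*u**3 - u**2*v + v**3 + v**2.
No constant or linear terms (consistent with a singular point). Quadratic part: v**2. Cubic part: -3*u**3 - u**2*v + v**3.
The quadratic part v**2 is a perfect square, so there is a single (double) tangent line v = 0, i.e. y = 3. Restricting the cubic part to that line (v = 0) leaves -3*u**3 ≠ 0, so f is not divisible by v and the branch is v² ≈ 3*u**3 to lowest order — this is a cusp.
Classification: cusp.


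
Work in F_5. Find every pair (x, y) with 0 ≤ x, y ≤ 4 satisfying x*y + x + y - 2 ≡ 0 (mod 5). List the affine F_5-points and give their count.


Affine F_5-points: {(0, 2), (1, 3), (2, 0), (3, 1)}; count = 4.

For each of the 25 pairs (x, y) ∈ F_5², evaluate f(x, y) mod 5. Record the zeros.
  x = 0: [0↦3, 1↦4, 2↦0, 3↦1, 4↦2]  zeros at y ∈ {2}
  x = 1: [0↦4, 1↦1, 2↦3, 3↦0, 4↦2]  zeros at y ∈ {3}
  x = 2: [0↦0, 1↦3, 2↦1, 3↦4, 4↦2]  zeros at y ∈ {0}
  x = 3: [0↦1, 1↦0, 2↦4, 3↦3, 4↦2]  zeros at y ∈ {1}
  x = 4: [0↦2, 1↦2, 2↦2, 3↦2, 4↦2]  zeros at y ∈ ∅
Collecting zeros: affine points = {(0, 2), (1, 3), (2, 0), (3, 1)}.
Total count |C(F_5)_aff| = 4.


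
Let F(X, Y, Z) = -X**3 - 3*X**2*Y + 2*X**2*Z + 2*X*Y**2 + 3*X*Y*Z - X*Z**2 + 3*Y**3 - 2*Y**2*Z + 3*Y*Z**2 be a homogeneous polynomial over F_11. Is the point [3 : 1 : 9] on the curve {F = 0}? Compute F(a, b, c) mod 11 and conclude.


F(3,1,9) ≡ 4 (mod 11); P is NOT on the curve.

Evaluate F(3, 1, 9) term-by-term (mod 11).
  -X**3 ↦ -1·27·1·1 = -27
  -3*X**2*Y ↦ -3·9·1·1 = -27
  2*X**2*Z ↦ 2·9·1·9 = 162
  2*X*Y**2 ↦ 2·3·1·1 = 6
  3*X*Y*Z ↦ 3·3·1·9 = 81
  -X*Z**2 ↦ -1·3·1·81 = -243
  3*Y**3 ↦ 3·1·1·1 = 3
  -2*Y**2*Z ↦ -2·1·1·9 = -18
  3*Y*Z**2 ↦ 3·1·1·81 = 243
Sum: F(3, 1, 9) = (-27) + (-27) + (162) + (6) + (81) + (-243) + (3) + (-18) + (243) = 180.
Reducing mod 11: 180 ≡ 4 (mod 11).
Since F(a, b, c) ≡ 4 ≠ 0 (mod 11), P does NOT lie on the curve.


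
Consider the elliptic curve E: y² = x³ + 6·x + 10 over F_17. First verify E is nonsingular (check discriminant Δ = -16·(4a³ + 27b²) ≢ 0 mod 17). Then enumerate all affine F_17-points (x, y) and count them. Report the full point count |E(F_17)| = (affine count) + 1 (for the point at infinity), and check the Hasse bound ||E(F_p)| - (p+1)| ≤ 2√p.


Affine points = {(1, 0), (2, 8), (2, 9), (3, 2), (3, 15), (4, 8), (4, 9), (7, 2), (7, 15), (8, 3), (8, 14), (10, 4), (10, 13), (11, 8), (11, 9), (12, 5), (12, 12), (14, 4), (14, 13)}; affine count = 19; |E(F_17)| = 20.

Discriminant check: Δ ∝ 4a³ + 27b² = 4·6³ + 27·10² = 4·216 + 27·100 ≡ 11 (mod 17). Nonzero ⇒ E is nonsingular.
For each x ∈ F_17, compute rhs = x³ + 6·x + 10 mod 17, then count y ∈ F_17 with y² ≡ rhs.
  x = 0: rhs = 10, matching y values: none (0 points).
  x = 1: rhs = 0, matching y values: 0 (1 points).
  x = 2: rhs = 13, matching y values: 8, 9 (2 points).
  x = 3: rhs = 4, matching y values: 2, 15 (2 points).
  x = 4: rhs = 13, matching y values: 8, 9 (2 points).
  x = 5: rhs = 12, matching y values: none (0 points).
  x = 6: rhs = 7, matching y values: none (0 points).
  x = 7: rhs = 4, matching y values: 2, 15 (2 points).
  x = 8: rhs = 9, matching y values: 3, 14 (2 points).
  x = 9: rhs = 11, matching y values: none (0 points).
  x = 10: rhs = 16, matching y values: 4, 13 (2 points).
  x = 11: rhs = 13, matching y values: 8, 9 (2 points).
  x = 12: rhs = 8, matching y values: 5, 12 (2 points).
  x = 13: rhs = 7, matching y values: none (0 points).
  x = 14: rhs = 16, matching y values: 4, 13 (2 points).
  x = 15: rhs = 7, matching y values: none (0 points).
  x = 16: rhs = 3, matching y values: none (0 points).
Total affine count: 19.
Full point count |E(F_17)| = 19 + 1 = 20.
Hasse bound: |20 − (17+1)| = |2| = 2 ≤ 2√17 ≈ 8.2462 ✓.


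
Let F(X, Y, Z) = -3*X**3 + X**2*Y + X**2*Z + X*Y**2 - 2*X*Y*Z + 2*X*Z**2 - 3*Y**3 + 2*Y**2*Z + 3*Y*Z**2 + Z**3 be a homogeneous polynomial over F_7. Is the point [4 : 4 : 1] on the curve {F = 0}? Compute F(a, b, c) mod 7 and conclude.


F(4,4,1) ≡ 5 (mod 7); P is NOT on the curve.

Evaluate F(4, 4, 1) term-by-term (mod 7).
  -3*X**3 ↦ -3·64·1·1 = -192
  X**2*Y ↦ 1·16·4·1 = 64
  X**2*Z ↦ 1·16·1·1 = 16
  X*Y**2 ↦ 1·4·16·1 = 64
  -2*X*Y*Z ↦ -2·4·4·1 = -32
  2*X*Z**2 ↦ 2·4·1·1 = 8
  -3*Y**3 ↦ -3·1·64·1 = -192
  2*Y**2*Z ↦ 2·1·16·1 = 32
  3*Y*Z**2 ↦ 3·1·4·1 = 12
  Z**3 ↦ 1·1·1·1 = 1
Sum: F(4, 4, 1) = (-192) + (64) + (16) + (64) + (-32) + (8) + (-192) + (32) + (12) + (1) = -219.
Reducing mod 7: -219 ≡ 5 (mod 7).
Since F(a, b, c) ≡ 5 ≠ 0 (mod 7), P does NOT lie on the curve.


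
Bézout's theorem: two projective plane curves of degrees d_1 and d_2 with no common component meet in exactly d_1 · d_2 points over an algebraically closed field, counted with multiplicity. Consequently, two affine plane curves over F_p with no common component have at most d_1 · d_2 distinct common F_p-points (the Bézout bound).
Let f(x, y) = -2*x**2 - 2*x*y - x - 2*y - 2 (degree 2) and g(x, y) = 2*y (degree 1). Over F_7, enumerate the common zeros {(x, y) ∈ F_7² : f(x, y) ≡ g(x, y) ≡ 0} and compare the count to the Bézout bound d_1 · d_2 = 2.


Common zeros: ∅; count = 0; Bézout bound = 2.

deg(f) = 2, deg(g) = 1, so Bézout bound = 2.
Scan x ∈ F_7. For each x, list the y ∈ F_7 with f(x, y) ≡ 0 and those with g(x, y) ≡ 0 (mod 7); the common zeros in that column are the intersection.
  x = 0: f ≡ 0 at y ∈ {6}; g ≡ 0 at y ∈ {0}; common: ∅.
  x = 1: f ≡ 0 at y ∈ {4}; g ≡ 0 at y ∈ {0}; common: ∅.
  x = 2: f ≡ 0 at y ∈ {5}; g ≡ 0 at y ∈ {0}; common: ∅.
  x = 3: f ≡ 0 at y ∈ {5}; g ≡ 0 at y ∈ {0}; common: ∅.
  x = 4: f ≡ 0 at y ∈ {6}; g ≡ 0 at y ∈ {0}; common: ∅.
  x = 5: f ≡ 0 at y ∈ {4}; g ≡ 0 at y ∈ {0}; common: ∅.
  x = 6: f ≡ 0 at y ∈ ∅; g ≡ 0 at y ∈ {0}; common: ∅.
Collecting: common zeros = ∅, so the count is 0.
Comparison with the Bézout bound: 0 ≤ 2 = deg(f)·deg(g), as expected for curves with no common component (the affine F_7-count falls short of the bound because intersections may lie at infinity, over extension fields, or carry multiplicity).


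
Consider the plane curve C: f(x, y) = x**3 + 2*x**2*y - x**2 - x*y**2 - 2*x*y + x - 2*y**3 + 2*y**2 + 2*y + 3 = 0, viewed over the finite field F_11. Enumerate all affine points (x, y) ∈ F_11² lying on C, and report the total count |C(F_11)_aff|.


Affine F_11-points: {(0, 5), (3, 10), (4, 0), (4, 1), (4, 9), (7, 2), (7, 4), (7, 8), (8, 3), (8, 6), (8, 10), (9, 0), (10, 0)}; count = 13.

For each of the 121 pairs (x, y) ∈ F_11², evaluate f(x, y) mod 11. Record the zeros.
  x = 0: [0↦3, 1↦5, 2↦10, 3↦6, 4↦3, 5↦0, 6↦7, 7↦1, 8↦3, 9↦1, 10↦5]  zeros at y ∈ {5}
  x = 1: [0↦4, 1↦5, 2↦7, 3↦9, 4↦10, 5↦9, 6↦5, 7↦8, 8↦6, 9↦9, 10↦5]  zeros at y ∈ ∅
  x = 2: [0↦9, 1↦2, 2↦5, 3↦6, 4↦4, 5↦9, 6↦9, 7↦3, 8↦1, 9↦2, 10↦5]  zeros at y ∈ ∅
  x = 3: [0↦2, 1↦2, 2↦10, 3↦3, 4↦2, 5↦6, 6↦3, 7↦3, 8↦5, 9↦8, 10↦0]  zeros at y ∈ {10}
  x = 4: [0↦0, 1↦0, 2↦6, 3↦6, 4↦10, 5↦6, 6↦4, 7↦3, 8↦2, 9↦0, 10↦7]  zeros at y ∈ {0, 1, 9}
  x = 5: [0↦9, 1↦2, 2↦10, 3↦10, 4↦1, 5↦4, 6↦7, 7↦9, 8↦9, 9↦6, 10↦10]  zeros at y ∈ ∅
  x = 6: [0↦2, 1↦3, 2↦6, 3↦10, 4↦3, 5↦6, 6↦7, 7↦5, 8↦10, 9↦10, 10↦4]  zeros at y ∈ ∅
  x = 7: [0↦7, 1↦9, 2↦0, 3↦1, 4↦0, 5↦7, 6↦10, 7↦8, 8↦0, 9↦7, 10↦6]  zeros at y ∈ {2, 4, 8}
  x = 8: [0↦8, 1↦4, 2↦9, 3↦0, 4↦9, 5↦2, 6↦0, 7↦2, 8↦7, 9↦3, 10↦0]  zeros at y ∈ {3, 6, 10}
  x = 9: [0↦0, 1↦5, 2↦6, 3↦2, 4↦3, 5↦8, 6↦5, 7↦4, 8↦4, 9↦4, 10↦3]  zeros at y ∈ {0}
  x = 10: [0↦0, 1↦7, 2↦8, 3↦2, 4↦10, 5↦9, 6↦9, 7↦9, 8↦8, 9↦5, 10↦10]  zeros at y ∈ {0}
Collecting zeros: affine points = {(0, 5), (3, 10), (4, 0), (4, 1), (4, 9), (7, 2), (7, 4), (7, 8), (8, 3), (8, 6), (8, 10), (9, 0), (10, 0)}.
Total count |C(F_11)_aff| = 13.


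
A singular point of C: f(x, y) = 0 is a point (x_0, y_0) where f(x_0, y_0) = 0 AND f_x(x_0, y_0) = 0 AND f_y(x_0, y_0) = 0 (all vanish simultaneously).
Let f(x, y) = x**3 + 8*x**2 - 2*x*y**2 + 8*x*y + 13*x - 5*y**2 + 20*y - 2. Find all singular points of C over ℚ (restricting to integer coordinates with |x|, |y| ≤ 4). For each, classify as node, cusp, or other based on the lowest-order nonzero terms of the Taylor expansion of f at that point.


Singular points: {(-3, 2)}; classification: node.

Compute partial derivatives:
  f_x = 3*x**2 + 16*x - 2*y**2 + 8*y + 13.
  f_y = -4*x*y + 8*x - 10*y + 20.
Scan x_0 ∈ {−4, ..., 4}. For each x_0, f_y(x_0, y) is a polynomial in y; find its integer roots y ∈ {−4, ..., 4}, then test f_x and f at those candidates.
  x = -4: f_y(-4, y) = 6*y - 12; vanishes at y ∈ {2}. (-4, 2): f_x = 5 ≠ 0.
  x = -3: f_y(-3, y) = 2*y - 4; vanishes at y ∈ {2}. (-3, 2): f_x = 0, f = 0 — SINGULAR.
  x = -2: f_y(-2, y) = 4 - 2*y; vanishes at y ∈ {2}. (-2, 2): f_x = 1 ≠ 0.
  x = -1: f_y(-1, y) = 12 - 6*y; vanishes at y ∈ {2}. (-1, 2): f_x = 8 ≠ 0.
  x = 0: f_y(0, y) = 20 - 10*y; vanishes at y ∈ {2}. (0, 2): f_x = 21 ≠ 0.
  x = 1: f_y(1, y) = 28 - 14*y; vanishes at y ∈ {2}. (1, 2): f_x = 40 ≠ 0.
  x = 2: f_y(2, y) = 36 - 18*y; vanishes at y ∈ {2}. (2, 2): f_x = 65 ≠ 0.
  x = 3: f_y(3, y) = 44 - 22*y; vanishes at y ∈ {2}. (3, 2): f_x = 96 ≠ 0.
  x = 4: f_y(4, y) = 52 - 26*y; vanishes at y ∈ {2}. (4, 2): f_x = 133 ≠ 0.
Only singular point on the grid: (-3, 2).
Classify: substitute x = -3 + u, y = 2 + v and expand: f = u**3 - u**2 - 2*u*v**2 + v**2.
No constant or linear terms (consistent with a singular point). Quadratic part: -u**2 + v**2. Cubic part: u**3 - 2*u*v**2.
The quadratic part v**2 - u**2 = (v − u)(v + u) splits into two distinct linear factors, so there are two distinct tangent lines y − 2 = ±(x − -3) — this is a node (ordinary double point).
Classification: node.


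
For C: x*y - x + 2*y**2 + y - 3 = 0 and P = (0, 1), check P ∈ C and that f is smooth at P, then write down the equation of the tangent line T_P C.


Tangent line at P: 5*y - 5 = 0.

Step 1: f(0, 1) = 0, so P lies on C.
Step 2: partial derivatives
  f_x(x, y) = y - 1, f_y(x, y) = x + 4*y + 1.
  f_x(P) = 0, f_y(P) = 5 (gradient nonzero, so P is smooth).
Step 3: tangent line at P: 0·(x − 0) + 5·(y − 1) = 0.
Expanding: 5*y - 5 = 0.


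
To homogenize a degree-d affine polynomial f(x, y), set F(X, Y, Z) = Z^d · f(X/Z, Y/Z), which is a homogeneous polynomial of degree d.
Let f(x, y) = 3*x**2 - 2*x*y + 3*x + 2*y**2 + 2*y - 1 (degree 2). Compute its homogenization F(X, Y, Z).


F(X, Y, Z) = 3*X**2 - 2*X*Y + 3*X*Z + 2*Y**2 + 2*Y*Z - Z**2

deg(f) = 2.
Substitute x = X/Z, y = Y/Z into f, then multiply by Z^2.
  monomial 3·x^2·y^0 ↦ 3·X^2·Y^0·Z^0.
  monomial -2·x^1·y^1 ↦ -2·X^1·Y^1·Z^0.
  monomial 3·x^1·y^0 ↦ 3·X^1·Y^0·Z^1.
  monomial 2·x^0·y^2 ↦ 2·X^0·Y^2·Z^0.
  monomial 2·x^0·y^1 ↦ 2·X^0·Y^1·Z^1.
  monomial -1·x^0·y^0 ↦ -1·X^0·Y^0·Z^2.
Collecting: F(X, Y, Z) = 3*X**2 - 2*X*Y + 3*X*Z + 2*Y**2 + 2*Y*Z - Z**2.


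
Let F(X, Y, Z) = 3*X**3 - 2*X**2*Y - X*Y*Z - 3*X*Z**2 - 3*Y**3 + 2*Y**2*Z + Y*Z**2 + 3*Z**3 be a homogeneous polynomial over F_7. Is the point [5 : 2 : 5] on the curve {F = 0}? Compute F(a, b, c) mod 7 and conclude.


F(5,2,5) ≡ 4 (mod 7); P is NOT on the curve.

Evaluate F(5, 2, 5) term-by-term (mod 7).
  3*X**3 ↦ 3·125·1·1 = 375
  -2*X**2*Y ↦ -2·25·2·1 = -100
  -X*Y*Z ↦ -1·5·2·5 = -50
  -3*X*Z**2 ↦ -3·5·1·25 = -375
  -3*Y**3 ↦ -3·1·8·1 = -24
  2*Y**2*Z ↦ 2·1·4·5 = 40
  Y*Z**2 ↦ 1·1·2·25 = 50
  3*Z**3 ↦ 3·1·1·125 = 375
Sum: F(5, 2, 5) = (375) + (-100) + (-50) + (-375) + (-24) + (40) + (50) + (375) = 291.
Reducing mod 7: 291 ≡ 4 (mod 7).
Since F(a, b, c) ≡ 4 ≠ 0 (mod 7), P does NOT lie on the curve.


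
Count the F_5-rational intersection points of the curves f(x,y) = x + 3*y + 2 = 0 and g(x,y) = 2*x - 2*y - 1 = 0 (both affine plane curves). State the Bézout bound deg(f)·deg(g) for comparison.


Common zeros: {(3, 0)}; count = 1; Bézout bound = 1.

deg(f) = 1, deg(g) = 1, so Bézout bound = 1.
Scan x ∈ F_5. For each x, list the y ∈ F_5 with f(x, y) ≡ 0 and those with g(x, y) ≡ 0 (mod 5); the common zeros in that column are the intersection.
  x = 0: f ≡ 0 at y ∈ {1}; g ≡ 0 at y ∈ {2}; common: ∅.
  x = 1: f ≡ 0 at y ∈ {4}; g ≡ 0 at y ∈ {3}; common: ∅.
  x = 2: f ≡ 0 at y ∈ {2}; g ≡ 0 at y ∈ {4}; common: ∅.
  x = 3: f ≡ 0 at y ∈ {0}; g ≡ 0 at y ∈ {0}; common: {0}.
  x = 4: f ≡ 0 at y ∈ {3}; g ≡ 0 at y ∈ {1}; common: ∅.
Collecting: common zeros = {(3, 0)}, so the count is 1.
Comparison with the Bézout bound: 1 ≤ 1 = deg(f)·deg(g), as expected for curves with no common component (the bound is attained).


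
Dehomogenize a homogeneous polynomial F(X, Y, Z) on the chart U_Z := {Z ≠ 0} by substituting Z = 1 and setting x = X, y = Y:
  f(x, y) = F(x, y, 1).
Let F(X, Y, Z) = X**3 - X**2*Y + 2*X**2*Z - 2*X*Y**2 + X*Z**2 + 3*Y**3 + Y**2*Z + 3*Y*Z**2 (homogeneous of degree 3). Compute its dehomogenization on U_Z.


f(x, y) = x**3 - x**2*y + 2*x**2 - 2*x*y**2 + x + 3*y**3 + y**2 + 3*y

On U_Z we set Z = 1. Each monomial c·X^i·Y^j·Z^k in F becomes c·x^i·y^j·1^k = c·x^i·y^j.
Substituting Z = 1: F(X, Y, 1) = x**3 - x**2*y + 2*x**2 - 2*x*y**2 + x + 3*y**3 + y**2 + 3*y.
Note: deg(f) ≤ deg(F) = 3; strict inequality happens when F is divisible by Z (lost terms).


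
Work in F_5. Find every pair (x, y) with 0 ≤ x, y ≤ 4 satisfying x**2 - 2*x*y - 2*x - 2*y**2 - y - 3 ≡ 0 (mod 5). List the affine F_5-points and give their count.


Affine F_5-points: {(2, 1), (2, 4), (3, 0), (3, 4), (4, 0), (4, 3)}; count = 6.

For each of the 25 pairs (x, y) ∈ F_5², evaluate f(x, y) mod 5. Record the zeros.
  x = 0: [0↦2, 1↦4, 2↦2, 3↦1, 4↦1]  zeros at y ∈ ∅
  x = 1: [0↦1, 1↦1, 2↦2, 3↦4, 4↦2]  zeros at y ∈ ∅
  x = 2: [0↦2, 1↦0, 2↦4, 3↦4, 4↦0]  zeros at y ∈ {1, 4}
  x = 3: [0↦0, 1↦1, 2↦3, 3↦1, 4↦0]  zeros at y ∈ {0, 4}
  x = 4: [0↦0, 1↦4, 2↦4, 3↦0, 4↦2]  zeros at y ∈ {0, 3}
Collecting zeros: affine points = {(2, 1), (2, 4), (3, 0), (3, 4), (4, 0), (4, 3)}.
Total count |C(F_5)_aff| = 6.


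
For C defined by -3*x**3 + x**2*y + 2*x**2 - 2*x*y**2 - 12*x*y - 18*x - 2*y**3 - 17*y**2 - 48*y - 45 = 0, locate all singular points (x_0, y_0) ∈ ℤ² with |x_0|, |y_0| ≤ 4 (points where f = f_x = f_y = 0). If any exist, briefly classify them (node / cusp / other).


Singular points: {(0, -3)}; classification: node.

Compute partial derivatives:
  f_x = -9*x**2 + 2*x*y + 4*x - 2*y**2 - 12*y - 18.
  f_y = x**2 - 4*x*y - 12*x - 6*y**2 - 34*y - 48.
Scan x_0 ∈ {−4, ..., 4}. For each x_0, f_y(x_0, y) is a polynomial in y; find its integer roots y ∈ {−4, ..., 4}, then test f_x and f at those candidates.
  x = -4: f_y(-4, y) = -6*y**2 - 18*y + 16; no integer root y with |y| ≤ 4.
  x = -3: f_y(-3, y) = -6*y**2 - 22*y - 3; no integer root y with |y| ≤ 4.
  x = -2: f_y(-2, y) = -6*y**2 - 26*y - 20; vanishes at y ∈ {-1}. (-2, -1): f_x = -48 ≠ 0.
  x = -1: f_y(-1, y) = -6*y**2 - 30*y - 35; no integer root y with |y| ≤ 4.
  x = 0: f_y(0, y) = -6*y**2 - 34*y - 48; vanishes at y ∈ {-3}. (0, -3): f_x = 0, f = 0 — SINGULAR.
  x = 1: f_y(1, y) = -6*y**2 - 38*y - 59; no integer root y with |y| ≤ 4.
  x = 2: f_y(2, y) = -6*y**2 - 42*y - 68; no integer root y with |y| ≤ 4.
  x = 3: f_y(3, y) = -6*y**2 - 46*y - 75; no integer root y with |y| ≤ 4.
  x = 4: f_y(4, y) = -6*y**2 - 50*y - 80; no integer root y with |y| ≤ 4.
Only singular point on the grid: (0, -3).
Classify: substitute x = 0 + u, y = -3 + v and expand: f = -3*u**3 + u**2*v - u**2 - 2*u*v**2 - 2*v**3 + v**2.
No constant or linear terms (consistent with a singular point). Quadratic part: -u**2 + v**2. Cubic part: -3*u**3 + u**2*v - 2*u*v**2 - 2*v**3.
The quadratic part v**2 - u**2 = (v − u)(v + u) splits into two distinct linear factors, so there are two distinct tangent lines y − -3 = ±(x − 0) — this is a node (ordinary double point).
Classification: node.


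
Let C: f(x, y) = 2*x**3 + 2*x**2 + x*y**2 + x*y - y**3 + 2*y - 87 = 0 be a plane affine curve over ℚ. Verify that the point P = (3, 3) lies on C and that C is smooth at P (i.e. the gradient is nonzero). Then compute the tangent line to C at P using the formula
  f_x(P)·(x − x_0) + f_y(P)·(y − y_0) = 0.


Tangent line at P: 78*x - 4*y - 222 = 0.

Step 1: f(3, 3) = 0, so P lies on C.
Step 2: partial derivatives
  f_x(x, y) = 6*x**2 + 4*x + y**2 + y, f_y(x, y) = 2*x*y + x - 3*y**2 + 2.
  f_x(P) = 78, f_y(P) = -4 (gradient nonzero, so P is smooth).
Step 3: tangent line at P: 78·(x − 3) + -4·(y − 3) = 0.
Expanding: 78*x - 4*y - 222 = 0.


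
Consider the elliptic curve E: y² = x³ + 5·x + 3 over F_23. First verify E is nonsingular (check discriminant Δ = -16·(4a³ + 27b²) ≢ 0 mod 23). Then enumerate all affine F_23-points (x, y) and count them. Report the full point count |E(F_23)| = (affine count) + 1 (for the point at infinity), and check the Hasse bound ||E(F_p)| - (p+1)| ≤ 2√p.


Affine points = {(0, 7), (0, 16), (1, 3), (1, 20), (4, 8), (4, 15), (7, 6), (7, 17), (8, 7), (8, 16), (9, 8), (9, 15), (10, 8), (10, 15), (11, 3), (11, 20), (15, 7), (15, 16), (16, 4), (16, 19), (21, 10), (21, 13)}; affine count = 22; |E(F_23)| = 23.

Discriminant check: Δ ∝ 4a³ + 27b² = 4·5³ + 27·3² = 4·125 + 27·9 ≡ 7 (mod 23). Nonzero ⇒ E is nonsingular.
For each x ∈ F_23, compute rhs = x³ + 5·x + 3 mod 23, then count y ∈ F_23 with y² ≡ rhs.
  x = 0: rhs = 3, matching y values: 7, 16 (2 points).
  x = 1: rhs = 9, matching y values: 3, 20 (2 points).
  x = 2: rhs = 21, matching y values: none (0 points).
  x = 3: rhs = 22, matching y values: none (0 points).
  x = 4: rhs = 18, matching y values: 8, 15 (2 points).
  x = 5: rhs = 15, matching y values: none (0 points).
  x = 6: rhs = 19, matching y values: none (0 points).
  x = 7: rhs = 13, matching y values: 6, 17 (2 points).
  x = 8: rhs = 3, matching y values: 7, 16 (2 points).
  x = 9: rhs = 18, matching y values: 8, 15 (2 points).
  x = 10: rhs = 18, matching y values: 8, 15 (2 points).
  x = 11: rhs = 9, matching y values: 3, 20 (2 points).
  x = 12: rhs = 20, matching y values: none (0 points).
  x = 13: rhs = 11, matching y values: none (0 points).
  x = 14: rhs = 11, matching y values: none (0 points).
  x = 15: rhs = 3, matching y values: 7, 16 (2 points).
  x = 16: rhs = 16, matching y values: 4, 19 (2 points).
  x = 17: rhs = 10, matching y values: none (0 points).
  x = 18: rhs = 14, matching y values: none (0 points).
  x = 19: rhs = 11, matching y values: none (0 points).
  x = 20: rhs = 7, matching y values: none (0 points).
  x = 21: rhs = 8, matching y values: 10, 13 (2 points).
  x = 22: rhs = 20, matching y values: none (0 points).
Total affine count: 22.
Full point count |E(F_23)| = 22 + 1 = 23.
Hasse bound: |23 − (23+1)| = |-1| = 1 ≤ 2√23 ≈ 9.5917 ✓.


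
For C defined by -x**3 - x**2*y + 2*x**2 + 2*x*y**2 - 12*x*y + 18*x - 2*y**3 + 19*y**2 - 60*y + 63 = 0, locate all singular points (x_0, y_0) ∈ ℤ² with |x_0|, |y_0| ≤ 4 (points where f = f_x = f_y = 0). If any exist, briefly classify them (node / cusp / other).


Singular points: {(0, 3)}; classification: node.

Compute partial derivatives:
  f_x = -3*x**2 - 2*x*y + 4*x + 2*y**2 - 12*y + 18.
  f_y = -x**2 + 4*x*y - 12*x - 6*y**2 + 38*y - 60.
Scan x_0 ∈ {−4, ..., 4}. For each x_0, f_y(x_0, y) is a polynomial in y; find its integer roots y ∈ {−4, ..., 4}, then test f_x and f at those candidates.
  x = -4: f_y(-4, y) = -6*y**2 + 22*y - 28; no integer root y with |y| ≤ 4.
  x = -3: f_y(-3, y) = -6*y**2 + 26*y - 33; no integer root y with |y| ≤ 4.
  x = -2: f_y(-2, y) = -6*y**2 + 30*y - 40; no integer root y with |y| ≤ 4.
  x = -1: f_y(-1, y) = -6*y**2 + 34*y - 49; no integer root y with |y| ≤ 4.
  x = 0: f_y(0, y) = -6*y**2 + 38*y - 60; vanishes at y ∈ {3}. (0, 3): f_x = 0, f = 0 — SINGULAR.
  x = 1: f_y(1, y) = -6*y**2 + 42*y - 73; no integer root y with |y| ≤ 4.
  x = 2: f_y(2, y) = -6*y**2 + 46*y - 88; vanishes at y ∈ {4}. (2, 4): f_x = -18 ≠ 0.
  x = 3: f_y(3, y) = -6*y**2 + 50*y - 105; no integer root y with |y| ≤ 4.
  x = 4: f_y(4, y) = -6*y**2 + 54*y - 124; no integer root y with |y| ≤ 4.
Only singular point on the grid: (0, 3).
Classify: substitute x = 0 + u, y = 3 + v and expand: f = -u**3 - u**2*v - u**2 + 2*u*v**2 - 2*v**3 + v**2.
No constant or linear terms (consistent with a singular point). Quadratic part: -u**2 + v**2. Cubic part: -u**3 - u**2*v + 2*u*v**2 - 2*v**3.
The quadratic part v**2 - u**2 = (v − u)(v + u) splits into two distinct linear factors, so there are two distinct tangent lines y − 3 = ±(x − 0) — this is a node (ordinary double point).
Classification: node.


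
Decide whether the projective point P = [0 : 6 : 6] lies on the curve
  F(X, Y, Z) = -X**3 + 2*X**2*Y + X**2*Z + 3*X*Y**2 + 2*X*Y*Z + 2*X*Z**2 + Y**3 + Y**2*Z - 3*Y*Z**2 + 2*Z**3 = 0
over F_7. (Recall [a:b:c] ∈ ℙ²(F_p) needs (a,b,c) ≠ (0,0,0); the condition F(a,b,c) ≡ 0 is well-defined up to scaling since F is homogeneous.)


F(0,6,6) ≡ 6 (mod 7); P is NOT on the curve.

Evaluate F(0, 6, 6) term-by-term (mod 7).
  -X**3 ↦ -1·0·1·1 = 0
  2*X**2*Y ↦ 2·0·6·1 = 0
  X**2*Z ↦ 1·0·1·6 = 0
  3*X*Y**2 ↦ 3·0·36·1 = 0
  2*X*Y*Z ↦ 2·0·6·6 = 0
  2*X*Z**2 ↦ 2·0·1·36 = 0
  Y**3 ↦ 1·1·216·1 = 216
  Y**2*Z ↦ 1·1·36·6 = 216
  -3*Y*Z**2 ↦ -3·1·6·36 = -648
  2*Z**3 ↦ 2·1·1·216 = 432
Sum: F(0, 6, 6) = (0) + (0) + (0) + (0) + (0) + (0) + (216) + (216) + (-648) + (432) = 216.
Reducing mod 7: 216 ≡ 6 (mod 7).
Since F(a, b, c) ≡ 6 ≠ 0 (mod 7), P does NOT lie on the curve.


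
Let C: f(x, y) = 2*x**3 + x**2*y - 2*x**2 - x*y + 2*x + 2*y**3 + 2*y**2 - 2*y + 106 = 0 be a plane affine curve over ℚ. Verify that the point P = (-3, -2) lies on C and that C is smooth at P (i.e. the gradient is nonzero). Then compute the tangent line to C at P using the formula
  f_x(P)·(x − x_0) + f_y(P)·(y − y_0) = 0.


Tangent line at P: 82*x + 26*y + 298 = 0.

Step 1: f(-3, -2) = 0, so P lies on C.
Step 2: partial derivatives
  f_x(x, y) = 6*x**2 + 2*x*y - 4*x - y + 2, f_y(x, y) = x**2 - x + 6*y**2 + 4*y - 2.
  f_x(P) = 82, f_y(P) = 26 (gradient nonzero, so P is smooth).
Step 3: tangent line at P: 82·(x − -3) + 26·(y − -2) = 0.
Expanding: 82*x + 26*y + 298 = 0.


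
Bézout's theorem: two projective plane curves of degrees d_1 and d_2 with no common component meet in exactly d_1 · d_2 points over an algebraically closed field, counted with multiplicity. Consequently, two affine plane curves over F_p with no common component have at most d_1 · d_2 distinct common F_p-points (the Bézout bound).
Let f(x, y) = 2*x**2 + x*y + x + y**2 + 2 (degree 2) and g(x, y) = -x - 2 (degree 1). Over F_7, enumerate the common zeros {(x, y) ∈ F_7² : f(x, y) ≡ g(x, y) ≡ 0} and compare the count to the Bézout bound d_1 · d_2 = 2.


Common zeros: {(5, 1)}; count = 1; Bézout bound = 2.

deg(f) = 2, deg(g) = 1, so Bézout bound = 2.
Scan x ∈ F_7. For each x, list the y ∈ F_7 with f(x, y) ≡ 0 and those with g(x, y) ≡ 0 (mod 7); the common zeros in that column are the intersection.
  x = 0: f ≡ 0 at y ∈ ∅; g ≡ 0 at y ∈ ∅; common: ∅.
  x = 1: f ≡ 0 at y ∈ {1, 5}; g ≡ 0 at y ∈ ∅; common: ∅.
  x = 2: f ≡ 0 at y ∈ ∅; g ≡ 0 at y ∈ ∅; common: ∅.
  x = 3: f ≡ 0 at y ∈ {5, 6}; g ≡ 0 at y ∈ ∅; common: ∅.
  x = 4: f ≡ 0 at y ∈ {4, 6}; g ≡ 0 at y ∈ ∅; common: ∅.
  x = 5: f ≡ 0 at y ∈ {1}; g ≡ 0 at y ∈ {0, 1, 2, 3, 4, 5, 6}; common: {1}.
  x = 6: f ≡ 0 at y ∈ ∅; g ≡ 0 at y ∈ ∅; common: ∅.
Collecting: common zeros = {(5, 1)}, so the count is 1.
Comparison with the Bézout bound: 1 ≤ 2 = deg(f)·deg(g), as expected for curves with no common component (the affine F_7-count falls short of the bound because intersections may lie at infinity, over extension fields, or carry multiplicity).


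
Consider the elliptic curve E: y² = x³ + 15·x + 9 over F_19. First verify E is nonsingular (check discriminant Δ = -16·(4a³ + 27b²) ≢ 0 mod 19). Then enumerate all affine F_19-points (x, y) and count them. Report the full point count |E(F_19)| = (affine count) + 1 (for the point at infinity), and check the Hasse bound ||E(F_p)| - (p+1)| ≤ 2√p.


Affine points = {(0, 3), (0, 16), (1, 5), (1, 14), (2, 3), (2, 16), (3, 9), (3, 10), (4, 0), (5, 0), (6, 7), (6, 12), (7, 1), (7, 18), (10, 0), (11, 2), (11, 17), (12, 6), (12, 13), (13, 8), (13, 11), (17, 3), (17, 16)}; affine count = 23; |E(F_19)| = 24.

Discriminant check: Δ ∝ 4a³ + 27b² = 4·15³ + 27·9² = 4·3375 + 27·81 ≡ 12 (mod 19). Nonzero ⇒ E is nonsingular.
For each x ∈ F_19, compute rhs = x³ + 15·x + 9 mod 19, then count y ∈ F_19 with y² ≡ rhs.
  x = 0: rhs = 9, matching y values: 3, 16 (2 points).
  x = 1: rhs = 6, matching y values: 5, 14 (2 points).
  x = 2: rhs = 9, matching y values: 3, 16 (2 points).
  x = 3: rhs = 5, matching y values: 9, 10 (2 points).
  x = 4: rhs = 0, matching y values: 0 (1 points).
  x = 5: rhs = 0, matching y values: 0 (1 points).
  x = 6: rhs = 11, matching y values: 7, 12 (2 points).
  x = 7: rhs = 1, matching y values: 1, 18 (2 points).
  x = 8: rhs = 14, matching y values: none (0 points).
  x = 9: rhs = 18, matching y values: none (0 points).
  x = 10: rhs = 0, matching y values: 0 (1 points).
  x = 11: rhs = 4, matching y values: 2, 17 (2 points).
  x = 12: rhs = 17, matching y values: 6, 13 (2 points).
  x = 13: rhs = 7, matching y values: 8, 11 (2 points).
  x = 14: rhs = 18, matching y values: none (0 points).
  x = 15: rhs = 18, matching y values: none (0 points).
  x = 16: rhs = 13, matching y values: none (0 points).
  x = 17: rhs = 9, matching y values: 3, 16 (2 points).
  x = 18: rhs = 12, matching y values: none (0 points).
Total affine count: 23.
Full point count |E(F_19)| = 23 + 1 = 24.
Hasse bound: |24 − (19+1)| = |4| = 4 ≤ 2√19 ≈ 8.7178 ✓.


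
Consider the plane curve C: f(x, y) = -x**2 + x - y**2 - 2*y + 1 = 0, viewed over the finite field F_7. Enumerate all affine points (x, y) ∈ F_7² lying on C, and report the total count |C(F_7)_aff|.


Affine F_7-points: {(0, 2), (0, 3), (1, 2), (1, 3), (2, 6), (4, 1), (4, 4), (6, 6)}; count = 8.

For each of the 49 pairs (x, y) ∈ F_7², evaluate f(x, y) mod 7. Record the zeros.
  x = 0: [0↦1, 1↦5, 2↦0, 3↦0, 4↦5, 5↦1, 6↦2]  zeros at y ∈ {2, 3}
  x = 1: [0↦1, 1↦5, 2↦0, 3↦0, 4↦5, 5↦1, 6↦2]  zeros at y ∈ {2, 3}
  x = 2: [0↦6, 1↦3, 2↦5, 3↦5, 4↦3, 5↦6, 6↦0]  zeros at y ∈ {6}
  x = 3: [0↦2, 1↦6, 2↦1, 3↦1, 4↦6, 5↦2, 6↦3]  zeros at y ∈ ∅
  x = 4: [0↦3, 1↦0, 2↦2, 3↦2, 4↦0, 5↦3, 6↦4]  zeros at y ∈ {1, 4}
  x = 5: [0↦2, 1↦6, 2↦1, 3↦1, 4↦6, 5↦2, 6↦3]  zeros at y ∈ ∅
  x = 6: [0↦6, 1↦3, 2↦5, 3↦5, 4↦3, 5↦6, 6↦0]  zeros at y ∈ {6}
Collecting zeros: affine points = {(0, 2), (0, 3), (1, 2), (1, 3), (2, 6), (4, 1), (4, 4), (6, 6)}.
Total count |C(F_7)_aff| = 8.


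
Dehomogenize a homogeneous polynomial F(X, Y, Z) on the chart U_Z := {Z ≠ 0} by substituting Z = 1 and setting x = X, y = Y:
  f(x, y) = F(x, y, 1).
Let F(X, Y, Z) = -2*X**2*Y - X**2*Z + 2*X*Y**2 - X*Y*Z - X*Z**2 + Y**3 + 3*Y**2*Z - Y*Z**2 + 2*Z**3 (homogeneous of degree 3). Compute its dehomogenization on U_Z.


f(x, y) = -2*x**2*y - x**2 + 2*x*y**2 - x*y - x + y**3 + 3*y**2 - y + 2

On U_Z we set Z = 1. Each monomial c·X^i·Y^j·Z^k in F becomes c·x^i·y^j·1^k = c·x^i·y^j.
Substituting Z = 1: F(X, Y, 1) = -2*x**2*y - x**2 + 2*x*y**2 - x*y - x + y**3 + 3*y**2 - y + 2.
Note: deg(f) ≤ deg(F) = 3; strict inequality happens when F is divisible by Z (lost terms).


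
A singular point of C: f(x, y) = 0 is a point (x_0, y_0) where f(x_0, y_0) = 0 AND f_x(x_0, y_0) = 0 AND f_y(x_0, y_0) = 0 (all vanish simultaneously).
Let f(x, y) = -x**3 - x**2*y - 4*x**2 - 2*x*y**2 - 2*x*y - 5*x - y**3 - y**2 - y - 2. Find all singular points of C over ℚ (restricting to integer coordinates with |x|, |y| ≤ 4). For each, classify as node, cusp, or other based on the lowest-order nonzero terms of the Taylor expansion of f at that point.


Singular points: {(-1, 0)}; classification: node.

Compute partial derivatives:
  f_x = -3*x**2 - 2*x*y - 8*x - 2*y**2 - 2*y - 5.
  f_y = -x**2 - 4*x*y - 2*x - 3*y**2 - 2*y - 1.
Scan x_0 ∈ {−4, ..., 4}. For each x_0, f_y(x_0, y) is a polynomial in y; find its integer roots y ∈ {−4, ..., 4}, then test f_x and f at those candidates.
  x = -4: f_y(-4, y) = -3*y**2 + 14*y - 9; no integer root y with |y| ≤ 4.
  x = -3: f_y(-3, y) = -3*y**2 + 10*y - 4; no integer root y with |y| ≤ 4.
  x = -2: f_y(-2, y) = -3*y**2 + 6*y - 1; no integer root y with |y| ≤ 4.
  x = -1: f_y(-1, y) = -3*y**2 + 2*y; vanishes at y ∈ {0}. (-1, 0): f_x = 0, f = 0 — SINGULAR.
  x = 0: f_y(0, y) = -3*y**2 - 2*y - 1; no integer root y with |y| ≤ 4.
  x = 1: f_y(1, y) = -3*y**2 - 6*y - 4; no integer root y with |y| ≤ 4.
  x = 2: f_y(2, y) = -3*y**2 - 10*y - 9; no integer root y with |y| ≤ 4.
  x = 3: f_y(3, y) = -3*y**2 - 14*y - 16; vanishes at y ∈ {-2}. (3, -2): f_x = -48 ≠ 0.
  x = 4: f_y(4, y) = -3*y**2 - 18*y - 25; no integer root y with |y| ≤ 4.
Only singular point on the grid: (-1, 0).
Classify: substitute x = -1 + u, y = 0 + v and expand: f = -u**3 - u**2*v - u**2 - 2*u*v**2 - v**3 + v**2.
No constant or linear terms (consistent with a singular point). Quadratic part: -u**2 + v**2. Cubic part: -u**3 - u**2*v - 2*u*v**2 - v**3.
The quadratic part v**2 - u**2 = (v − u)(v + u) splits into two distinct linear factors, so there are two distinct tangent lines y − 0 = ±(x − -1) — this is a node (ordinary double point).
Classification: node.
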